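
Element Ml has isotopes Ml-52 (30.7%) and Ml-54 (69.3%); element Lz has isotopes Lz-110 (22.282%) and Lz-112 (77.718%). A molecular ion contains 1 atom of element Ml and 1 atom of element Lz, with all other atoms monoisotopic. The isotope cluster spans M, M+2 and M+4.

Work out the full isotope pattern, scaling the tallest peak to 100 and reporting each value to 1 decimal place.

Element Ml pattern (n=1): 0.3070 : 0.6930
Element Lz pattern (n=1): 0.22282 : 0.77718
Convolve the two distributions (both contribute in 2-u steps):
  M: 0.3070×0.22282 = 0.068406
  M+2: 0.3070×0.77718 + 0.6930×0.22282 = 0.393009
  M+4: 0.6930×0.77718 = 0.538586
Scale to base peak (0.538586) = 100: 12.7 : 73.0 : 100.0

12.7 : 73.0 : 100.0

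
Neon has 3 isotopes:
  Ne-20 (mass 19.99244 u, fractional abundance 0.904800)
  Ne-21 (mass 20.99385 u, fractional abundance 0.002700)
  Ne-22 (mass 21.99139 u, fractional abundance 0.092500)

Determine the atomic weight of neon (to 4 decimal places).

20.1800 u

The abundance-weighted mean is 0.904800 × 19.99244 + 0.002700 × 20.99385 + 0.092500 × 21.99139
= 18.089160 + 0.056683 + 2.034204 = 20.180047 u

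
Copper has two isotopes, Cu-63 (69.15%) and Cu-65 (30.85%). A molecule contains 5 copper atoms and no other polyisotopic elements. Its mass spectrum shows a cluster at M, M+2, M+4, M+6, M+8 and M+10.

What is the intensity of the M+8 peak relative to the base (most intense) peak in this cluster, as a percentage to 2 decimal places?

8.88%

(0.6915 + 0.3085)^5 gives M 0.1581, M+2 0.3527, M+4 0.3147, M+6 0.1404, M+8 0.0313, M+10 0.0028; the largest is M+2.
P(M+2) = C(5,1) × 0.6915^4 × 0.3085^1 = 5 × 0.2286487 × 0.3085 = 0.352691 (base)
P(M+8) = C(5,4) × 0.6915^1 × 0.3085^4 = 5 × 0.6915 × 0.00905776 = 0.031317
Relative intensity = 0.031317 / 0.352691 × 100 = 8.88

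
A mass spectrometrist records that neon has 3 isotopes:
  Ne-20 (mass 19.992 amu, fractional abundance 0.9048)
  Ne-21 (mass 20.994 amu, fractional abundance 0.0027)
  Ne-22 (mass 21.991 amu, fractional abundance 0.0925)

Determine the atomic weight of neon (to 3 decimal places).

20.180 amu

Average mass = Σ (abundance × isotope mass) = 0.9048 × 19.992 + 0.0027 × 20.994 + 0.0925 × 21.991
= 18.0888 + 0.0567 + 2.0342 = 20.1797 amu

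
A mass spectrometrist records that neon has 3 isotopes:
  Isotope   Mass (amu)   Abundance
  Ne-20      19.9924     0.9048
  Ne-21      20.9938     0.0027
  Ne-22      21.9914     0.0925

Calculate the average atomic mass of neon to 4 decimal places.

Ar = Σ fᵢ·mᵢ = 0.9048 × 19.9924 + 0.0027 × 20.9938 + 0.0925 × 21.9914
= 18.08912 + 0.05668 + 2.03420 = 20.18000 amu

20.1800 amu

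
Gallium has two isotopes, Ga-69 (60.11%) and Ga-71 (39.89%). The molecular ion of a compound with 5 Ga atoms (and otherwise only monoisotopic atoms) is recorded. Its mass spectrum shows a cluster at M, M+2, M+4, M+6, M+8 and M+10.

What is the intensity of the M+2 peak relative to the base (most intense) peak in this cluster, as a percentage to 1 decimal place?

75.3%

Term probabilities: M 0.0785, M+2 0.2604, M+4 0.3456, M+6 0.2293, M+8 0.0761, M+10 0.0101. Base peak = M+4.
P(M+4) = C(5,2) × 0.6011^3 × 0.3989^2 = 10 × 0.21719018 × 0.15912121 = 0.345596 (base)
P(M+2) = C(5,1) × 0.6011^4 × 0.3989^1 = 5 × 0.13055302 × 0.3989 = 0.260388
Relative intensity = 0.260388 / 0.345596 × 100 = 75.3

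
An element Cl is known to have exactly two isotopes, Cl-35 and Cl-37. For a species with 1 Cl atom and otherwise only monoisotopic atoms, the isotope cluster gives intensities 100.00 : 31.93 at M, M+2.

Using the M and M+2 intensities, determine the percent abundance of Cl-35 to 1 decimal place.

If p is the fraction of Cl that is Cl-35, then I(M+2)/I(M) = [C(1,1)·p^0·(1−p)] / p^1 = 1·(1−p)/p = 31.93/100.00 = 0.3193
(1−p)/p = 0.3193/1 = 0.3193  ⇒  p = 1/(1 + 0.3193) = 0.7580
Cl-35: 75.8%, Cl-37: 24.2%.

75.8%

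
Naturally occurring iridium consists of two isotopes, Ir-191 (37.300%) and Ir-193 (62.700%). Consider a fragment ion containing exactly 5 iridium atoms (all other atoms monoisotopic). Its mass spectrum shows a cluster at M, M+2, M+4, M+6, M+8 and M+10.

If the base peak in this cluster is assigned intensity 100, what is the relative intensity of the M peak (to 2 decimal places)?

(0.37300 + 0.62700)^5 gives M 0.0072, M+2 0.0607, M+4 0.2040, M+6 0.3429, M+8 0.2882, M+10 0.0969; the largest is M+6.
P(M+6) = C(5,3) × 0.37300^2 × 0.62700^3 = 10 × 0.139129 × 0.24649188 = 0.342942 (base)
P(M) = C(5,0) × 0.37300^5 × 0.62700^0 = 1 × 0.00722012 × 1.0000 = 0.007220
Relative intensity = 0.007220 / 0.342942 × 100 = 2.11

2.11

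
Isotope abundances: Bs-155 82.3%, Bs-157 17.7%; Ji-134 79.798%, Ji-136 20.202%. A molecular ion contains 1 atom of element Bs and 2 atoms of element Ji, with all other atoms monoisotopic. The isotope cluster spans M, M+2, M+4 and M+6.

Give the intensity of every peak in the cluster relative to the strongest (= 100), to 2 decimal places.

Element Bs pattern (n=1): 0.8230 : 0.1770
Element Ji pattern (n=2): 0.63677208 : 0.32241584 : 0.04081208
Convolve the two distributions (both contribute in 2-u steps):
  M: 0.8230×0.63677208 = 0.524063
  M+2: 0.8230×0.32241584 + 0.1770×0.63677208 = 0.378057
  M+4: 0.8230×0.04081208 + 0.1770×0.32241584 = 0.090656
  M+6: 0.1770×0.04081208 = 0.007224
Scale to base peak (0.524063) = 100: 100.00 : 72.14 : 17.30 : 1.38

100.00 : 72.14 : 17.30 : 1.38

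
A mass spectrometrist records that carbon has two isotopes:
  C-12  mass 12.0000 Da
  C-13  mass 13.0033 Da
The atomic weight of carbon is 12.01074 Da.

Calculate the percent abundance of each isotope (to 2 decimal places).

Writing the weighted mean with unknown fraction x of C-12:
12.0000·x + 13.0033·(1 − x) = 12.01074
(12.0000 − 13.0033)·x = 12.01074 − 13.0033
x = -0.99256 / -1.0033 = 0.98930 → 98.93% C-12, 1.07% C-13.

C-12: 98.93%, C-13: 1.07%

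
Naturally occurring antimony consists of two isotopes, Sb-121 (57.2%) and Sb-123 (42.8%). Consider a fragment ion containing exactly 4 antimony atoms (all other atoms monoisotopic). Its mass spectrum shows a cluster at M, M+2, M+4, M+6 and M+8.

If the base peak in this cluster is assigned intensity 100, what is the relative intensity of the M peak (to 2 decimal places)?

Term probabilities: M 0.1070, M+2 0.3204, M+4 0.3596, M+6 0.1794, M+8 0.0336. Base peak = M+4.
P(M+4) = C(4,2) × 0.572^2 × 0.428^2 = 6 × 0.327184 × 0.183184 = 0.359609 (base)
P(M) = C(4,0) × 0.572^4 × 0.428^0 = 1 × 0.10704937 × 1.0000 = 0.107049
Relative intensity = 0.107049 / 0.359609 × 100 = 29.77

29.77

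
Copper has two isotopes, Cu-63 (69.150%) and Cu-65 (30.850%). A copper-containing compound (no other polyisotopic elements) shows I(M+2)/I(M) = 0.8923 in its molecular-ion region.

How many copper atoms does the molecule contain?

For n independent Cu atoms, I(M+2)/I(M) = n · (abundance Cu-65) / (abundance Cu-63) = n · 0.30850/0.69150.
n = 0.8923 × 0.69150/0.30850 = 2.00 ≈ 2

2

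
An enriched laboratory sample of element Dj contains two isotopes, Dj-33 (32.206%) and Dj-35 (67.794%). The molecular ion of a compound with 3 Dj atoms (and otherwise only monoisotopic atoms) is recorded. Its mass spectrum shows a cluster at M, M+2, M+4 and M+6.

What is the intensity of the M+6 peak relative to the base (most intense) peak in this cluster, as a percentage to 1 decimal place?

70.2%

(0.32206 + 0.67794)^3 gives M 0.0334, M+2 0.2110, M+4 0.4441, M+6 0.3116; the largest is M+4.
P(M+4) = C(3,2) × 0.32206^1 × 0.67794^2 = 3 × 0.32206 × 0.45960264 = 0.444059 (base)
P(M+6) = C(3,3) × 0.32206^0 × 0.67794^3 = 1 × 1.0000 × 0.31158302 = 0.311583
Relative intensity = 0.311583 / 0.444059 × 100 = 70.2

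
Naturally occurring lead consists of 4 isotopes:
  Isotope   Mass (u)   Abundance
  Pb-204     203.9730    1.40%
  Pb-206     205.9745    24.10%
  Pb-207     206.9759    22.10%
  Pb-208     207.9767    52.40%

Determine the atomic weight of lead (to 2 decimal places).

207.22 u

Average mass = Σ (abundance × isotope mass) = 0.0140 × 203.9730 + 0.2410 × 205.9745 + 0.2210 × 206.9759 + 0.5240 × 207.9767
= 2.85562 + 49.63985 + 45.74167 + 108.97979 = 207.21693 u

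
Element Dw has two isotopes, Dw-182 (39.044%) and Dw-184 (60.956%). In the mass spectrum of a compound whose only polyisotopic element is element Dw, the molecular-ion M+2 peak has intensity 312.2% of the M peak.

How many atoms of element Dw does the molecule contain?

For n independent Dw atoms, I(M+2)/I(M) = n · (abundance Dw-184) / (abundance Dw-182) = n · 0.60956/0.39044.
n = 3.122 × 0.39044/0.60956 = 2.00 ≈ 2

2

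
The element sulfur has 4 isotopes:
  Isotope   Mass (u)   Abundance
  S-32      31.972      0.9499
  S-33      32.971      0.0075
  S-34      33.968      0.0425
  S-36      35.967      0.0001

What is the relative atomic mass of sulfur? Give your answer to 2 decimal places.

Weight each isotope mass by its fractional abundance: 0.9499 × 31.972 + 0.0075 × 32.971 + 0.0425 × 33.968 + 0.0001 × 35.967
= 30.3702 + 0.2473 + 1.4436 + 0.0036 = 32.0647 u

32.06 u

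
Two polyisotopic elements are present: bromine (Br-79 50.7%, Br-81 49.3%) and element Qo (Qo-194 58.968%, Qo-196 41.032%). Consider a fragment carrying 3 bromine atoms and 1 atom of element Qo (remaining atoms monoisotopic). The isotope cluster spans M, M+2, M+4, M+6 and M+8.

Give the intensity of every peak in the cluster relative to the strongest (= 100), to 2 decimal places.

20.55 : 74.24 : 100.00 : 59.45 : 13.15

Bromine pattern (n=3): 0.13032384 : 0.38017547 : 0.36967753 : 0.11982316
Element Qo pattern (n=1): 0.58968 : 0.41032
Convolve the two distributions (both contribute in 2-u steps):
  M: 0.13032384×0.58968 = 0.076849
  M+2: 0.13032384×0.41032 + 0.38017547×0.58968 = 0.277656
  M+4: 0.38017547×0.41032 + 0.36967753×0.58968 = 0.373985
  M+6: 0.36967753×0.41032 + 0.11982316×0.58968 = 0.222343
  M+8: 0.11982316×0.41032 = 0.049166
Scale to base peak (0.373985) = 100: 20.55 : 74.24 : 100.00 : 59.45 : 13.15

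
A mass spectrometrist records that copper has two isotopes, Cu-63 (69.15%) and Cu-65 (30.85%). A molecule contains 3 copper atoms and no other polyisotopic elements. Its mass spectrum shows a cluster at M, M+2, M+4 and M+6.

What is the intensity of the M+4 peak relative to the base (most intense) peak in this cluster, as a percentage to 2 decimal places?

Term probabilities: M 0.3307, M+2 0.4425, M+4 0.1974, M+6 0.0294. Base peak = M+2.
P(M+2) = C(3,1) × 0.6915^2 × 0.3085^1 = 3 × 0.47817225 × 0.3085 = 0.442548 (base)
P(M+4) = C(3,2) × 0.6915^1 × 0.3085^2 = 3 × 0.6915 × 0.09517225 = 0.197435
Relative intensity = 0.197435 / 0.442548 × 100 = 44.61

44.61%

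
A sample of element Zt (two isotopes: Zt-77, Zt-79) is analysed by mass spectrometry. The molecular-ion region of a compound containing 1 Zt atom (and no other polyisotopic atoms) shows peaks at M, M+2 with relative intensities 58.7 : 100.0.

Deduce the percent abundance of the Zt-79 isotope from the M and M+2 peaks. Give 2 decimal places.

63.01%

If p is the fraction of Zt that is Zt-77, then I(M+2)/I(M) = [C(1,1)·p^0·(1−p)] / p^1 = 1·(1−p)/p = 100.0/58.7 = 1.7036
(1−p)/p = 1.7036/1 = 1.7036  ⇒  p = 1/(1 + 1.7036) = 0.3699
Zt-77: 36.99%, Zt-79: 63.01%.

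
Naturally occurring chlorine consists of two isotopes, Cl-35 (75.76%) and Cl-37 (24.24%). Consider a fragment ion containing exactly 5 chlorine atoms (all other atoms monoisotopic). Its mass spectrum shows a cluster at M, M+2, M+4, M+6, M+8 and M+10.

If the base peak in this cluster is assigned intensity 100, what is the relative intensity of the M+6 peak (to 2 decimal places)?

20.47

Binomial terms of (0.7576 + 0.2424)^5: M 0.2496, M+2 0.3993, M+4 0.2555, M+6 0.0817, M+8 0.0131, M+10 0.0008 → M+2 is the base peak.
P(M+2) = C(5,1) × 0.7576^4 × 0.2424^1 = 5 × 0.32942751 × 0.2424 = 0.399266 (base)
P(M+6) = C(5,3) × 0.7576^2 × 0.2424^3 = 10 × 0.57395776 × 0.01424288 = 0.081748
Relative intensity = 0.081748 / 0.399266 × 100 = 20.47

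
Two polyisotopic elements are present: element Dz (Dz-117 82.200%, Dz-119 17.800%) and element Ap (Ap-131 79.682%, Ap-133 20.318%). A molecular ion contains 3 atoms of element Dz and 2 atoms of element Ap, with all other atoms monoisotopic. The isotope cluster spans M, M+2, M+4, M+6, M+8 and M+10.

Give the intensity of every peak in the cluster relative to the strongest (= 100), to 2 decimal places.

86.24 : 100.00 : 46.31 : 10.70 : 1.24 : 0.06

Element Dz pattern (n=3): 0.55541225 : 0.36081526 : 0.07813274 : 0.00563975
Element Ap pattern (n=2): 0.63492211 : 0.32379578 : 0.04128211
Convolve the two distributions (both contribute in 2-u steps):
  M: 0.55541225×0.63492211 = 0.352644
  M+2: 0.55541225×0.32379578 + 0.36081526×0.63492211 = 0.408930
  M+4: 0.55541225×0.04128211 + 0.36081526×0.32379578 + 0.07813274×0.63492211 = 0.189367
  M+6: 0.36081526×0.04128211 + 0.07813274×0.32379578 + 0.00563975×0.63492211 = 0.043775
  M+8: 0.07813274×0.04128211 + 0.00563975×0.32379578 = 0.005052
  M+10: 0.00563975×0.04128211 = 0.000233
Scale to base peak (0.408930) = 100: 86.24 : 100.00 : 46.31 : 10.70 : 1.24 : 0.06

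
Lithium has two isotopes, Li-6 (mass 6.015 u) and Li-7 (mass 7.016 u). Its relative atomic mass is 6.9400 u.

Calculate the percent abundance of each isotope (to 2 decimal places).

With x = fraction of Li-6 (so Li-7 is 1 − x):
6.015·x + 7.016·(1 − x) = 6.9400
(6.015 − 7.016)·x = 6.9400 − 7.016
x = -0.0760 / -1.001 = 0.07592 → 7.59% Li-6, 92.41% Li-7.

Li-6: 7.59%, Li-7: 92.41%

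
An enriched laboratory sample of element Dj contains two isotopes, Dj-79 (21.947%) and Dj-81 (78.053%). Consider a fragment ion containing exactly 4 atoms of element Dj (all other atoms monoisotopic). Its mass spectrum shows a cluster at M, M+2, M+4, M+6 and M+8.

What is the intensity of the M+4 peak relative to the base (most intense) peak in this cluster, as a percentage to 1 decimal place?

Term probabilities: M 0.0023, M+2 0.0330, M+4 0.1761, M+6 0.4174, M+8 0.3712. Base peak = M+6.
P(M+6) = C(4,3) × 0.21947^1 × 0.78053^3 = 4 × 0.21947 × 0.47552001 = 0.417450 (base)
P(M+4) = C(4,2) × 0.21947^2 × 0.78053^2 = 6 × 0.04816708 × 0.60922708 = 0.176068
Relative intensity = 0.176068 / 0.417450 × 100 = 42.2

42.2%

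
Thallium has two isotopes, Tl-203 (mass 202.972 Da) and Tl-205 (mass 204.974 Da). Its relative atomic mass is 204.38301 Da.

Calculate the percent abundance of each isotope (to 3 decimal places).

Tl-203: 29.520%, Tl-205: 70.480%

With x = fraction of Tl-203 (so Tl-205 is 1 − x):
202.972·x + 204.974·(1 − x) = 204.38301
(202.972 − 204.974)·x = 204.38301 − 204.974
x = -0.59099 / -2.002 = 0.29520 → 29.520% Tl-203, 70.480% Tl-205.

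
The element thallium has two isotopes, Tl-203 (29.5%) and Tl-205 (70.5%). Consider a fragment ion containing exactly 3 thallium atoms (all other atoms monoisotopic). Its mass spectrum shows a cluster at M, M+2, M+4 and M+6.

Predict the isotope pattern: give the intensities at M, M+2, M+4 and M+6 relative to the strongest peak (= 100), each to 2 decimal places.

Each Tl atom is independently Tl-203 (p = 0.295) or Tl-205 (q = 0.705); the cluster is the binomial expansion (p + q)^3.
P(M) = 0.295^3 = 0.025672
P(M+2) = 3 × 0.295^2 × 0.705^1 = 0.184058
P(M+4) = 3 × 0.295^1 × 0.705^2 = 0.439867
P(M+6) = 0.705^3 = 0.350403
The M+4 peak is largest (0.439867); scaling to 100 gives 5.84 : 41.84 : 100.00 : 79.66.

5.84 : 41.84 : 100.00 : 79.66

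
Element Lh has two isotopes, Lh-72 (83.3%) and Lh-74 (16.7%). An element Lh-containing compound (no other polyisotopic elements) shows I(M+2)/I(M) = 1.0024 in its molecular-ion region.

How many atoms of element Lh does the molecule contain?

5

For n independent Lh atoms, I(M+2)/I(M) = n · (abundance Lh-74) / (abundance Lh-72) = n · 0.167/0.833.
n = 1.0024 × 0.833/0.167 = 5.00 ≈ 5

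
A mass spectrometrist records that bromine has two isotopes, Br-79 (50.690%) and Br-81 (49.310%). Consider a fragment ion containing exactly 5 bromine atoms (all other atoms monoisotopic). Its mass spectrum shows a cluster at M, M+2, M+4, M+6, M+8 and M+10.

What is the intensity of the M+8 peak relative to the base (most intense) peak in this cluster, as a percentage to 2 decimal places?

Binomial terms of (0.50690 + 0.49310)^5: M 0.0335, M+2 0.1628, M+4 0.3167, M+6 0.3081, M+8 0.1498, M+10 0.0292 → M+4 is the base peak.
P(M+4) = C(5,2) × 0.50690^3 × 0.49310^2 = 10 × 0.13024674 × 0.24314761 = 0.316692 (base)
P(M+8) = C(5,4) × 0.50690^1 × 0.49310^4 = 5 × 0.5069 × 0.05912076 = 0.149842
Relative intensity = 0.149842 / 0.316692 × 100 = 47.31

47.31%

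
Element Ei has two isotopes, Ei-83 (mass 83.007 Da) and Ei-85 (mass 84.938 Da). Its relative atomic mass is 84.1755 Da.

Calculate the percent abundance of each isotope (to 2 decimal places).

Ei-83: 39.49%, Ei-85: 60.51%

With x = fraction of Ei-83 (so Ei-85 is 1 − x):
83.007·x + 84.938·(1 − x) = 84.1755
(83.007 − 84.938)·x = 84.1755 − 84.938
x = -0.7625 / -1.931 = 0.39487 → 39.49% Ei-83, 60.51% Ei-85.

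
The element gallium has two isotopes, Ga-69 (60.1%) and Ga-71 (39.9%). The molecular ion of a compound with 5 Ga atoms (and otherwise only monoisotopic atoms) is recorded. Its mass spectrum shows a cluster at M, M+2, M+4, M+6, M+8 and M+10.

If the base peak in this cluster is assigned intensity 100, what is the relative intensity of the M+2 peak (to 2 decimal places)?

75.31

Binomial terms of (0.601 + 0.399)^5: M 0.0784, M+2 0.2603, M+4 0.3456, M+6 0.2294, M+8 0.0762, M+10 0.0101 → M+4 is the base peak.
P(M+4) = C(5,2) × 0.601^3 × 0.399^2 = 10 × 0.2170818 × 0.159201 = 0.345596 (base)
P(M+2) = C(5,1) × 0.601^4 × 0.399^1 = 5 × 0.13046616 × 0.3990 = 0.260280
Relative intensity = 0.260280 / 0.345596 × 100 = 75.31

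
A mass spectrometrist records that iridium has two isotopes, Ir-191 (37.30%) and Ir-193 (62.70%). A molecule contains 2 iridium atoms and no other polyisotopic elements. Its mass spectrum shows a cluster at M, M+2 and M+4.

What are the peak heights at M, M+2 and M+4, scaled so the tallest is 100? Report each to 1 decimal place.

The 2 Ir atoms are independent, so intensities follow the terms of (0.3730 + 0.6270)^2.
P(M) = 0.3730^2 = 0.139129
P(M+2) = 2 × 0.3730^1 × 0.6270^1 = 0.467742
P(M+4) = 0.6270^2 = 0.393129
The M+2 peak is largest (0.467742); scaling to 100 gives 29.7 : 100.0 : 84.0.

29.7 : 100.0 : 84.0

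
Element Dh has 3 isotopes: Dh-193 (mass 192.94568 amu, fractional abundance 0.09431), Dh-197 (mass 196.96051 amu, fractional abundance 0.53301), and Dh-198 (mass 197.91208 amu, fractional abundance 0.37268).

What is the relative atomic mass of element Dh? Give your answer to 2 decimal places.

196.94 amu

Ar = Σ fᵢ·mᵢ = 0.09431 × 192.94568 + 0.53301 × 196.96051 + 0.37268 × 197.91208
= 18.196707 + 104.981921 + 73.757874 = 196.936502 amu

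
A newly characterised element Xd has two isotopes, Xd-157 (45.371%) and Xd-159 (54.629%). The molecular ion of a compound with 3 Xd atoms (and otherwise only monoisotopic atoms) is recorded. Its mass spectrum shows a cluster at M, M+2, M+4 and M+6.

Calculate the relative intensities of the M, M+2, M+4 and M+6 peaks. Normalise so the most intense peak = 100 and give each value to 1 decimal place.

Expanding (0.45371 + 0.54629)^3:
P(M) = 0.45371^3 = 0.093397
P(M+2) = 3 × 0.45371^2 × 0.54629^1 = 0.337366
P(M+4) = 3 × 0.45371^1 × 0.54629^2 = 0.406206
P(M+6) = 0.54629^3 = 0.163031
The M+4 peak is largest (0.406206); scaling to 100 gives 23.0 : 83.1 : 100.0 : 40.1.

23.0 : 83.1 : 100.0 : 40.1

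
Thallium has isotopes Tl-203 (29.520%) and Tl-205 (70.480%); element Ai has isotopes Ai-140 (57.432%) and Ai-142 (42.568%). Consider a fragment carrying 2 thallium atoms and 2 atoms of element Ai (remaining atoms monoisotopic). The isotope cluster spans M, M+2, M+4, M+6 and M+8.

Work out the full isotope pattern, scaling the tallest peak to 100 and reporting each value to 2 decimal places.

7.50 : 46.95 : 100.00 : 83.08 : 23.50

Thallium pattern (n=2): 0.08714304 : 0.41611392 : 0.49674304
Element Ai pattern (n=2): 0.32984346 : 0.48895308 : 0.18120346
Convolve the two distributions (both contribute in 2-u steps):
  M: 0.08714304×0.32984346 = 0.028744
  M+2: 0.08714304×0.48895308 + 0.41611392×0.32984346 = 0.179861
  M+4: 0.08714304×0.18120346 + 0.41611392×0.48895308 + 0.49674304×0.32984346 = 0.383098
  M+6: 0.41611392×0.18120346 + 0.49674304×0.48895308 = 0.318285
  M+8: 0.49674304×0.18120346 = 0.090012
Scale to base peak (0.383098) = 100: 7.50 : 46.95 : 100.00 : 83.08 : 23.50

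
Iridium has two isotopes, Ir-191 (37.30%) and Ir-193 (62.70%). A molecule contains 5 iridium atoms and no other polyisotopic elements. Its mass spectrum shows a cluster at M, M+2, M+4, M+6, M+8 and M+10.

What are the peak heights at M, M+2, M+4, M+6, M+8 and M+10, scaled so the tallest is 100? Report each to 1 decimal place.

The 5 Ir atoms are independent, so intensities follow the terms of (0.3730 + 0.6270)^5.
P(M) = 0.3730^5 = 0.007220
P(M+2) = 5 × 0.3730^4 × 0.6270^1 = 0.060684
P(M+4) = 10 × 0.3730^3 × 0.6270^2 = 0.204015
P(M+6) = 10 × 0.3730^2 × 0.6270^3 = 0.342942
P(M+8) = 5 × 0.3730^1 × 0.6270^4 = 0.288237
P(M+10) = 0.6270^5 = 0.096903
The M+6 peak is largest (0.342942); scaling to 100 gives 2.1 : 17.7 : 59.5 : 100.0 : 84.0 : 28.3.

2.1 : 17.7 : 59.5 : 100.0 : 84.0 : 28.3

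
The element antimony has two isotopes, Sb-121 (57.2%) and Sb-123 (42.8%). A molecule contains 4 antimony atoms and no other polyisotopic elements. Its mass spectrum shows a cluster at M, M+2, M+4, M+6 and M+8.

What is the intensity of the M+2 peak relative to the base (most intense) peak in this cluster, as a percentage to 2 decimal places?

Term probabilities: M 0.1070, M+2 0.3204, M+4 0.3596, M+6 0.1794, M+8 0.0336. Base peak = M+4.
P(M+4) = C(4,2) × 0.572^2 × 0.428^2 = 6 × 0.327184 × 0.183184 = 0.359609 (base)
P(M+2) = C(4,1) × 0.572^3 × 0.428^1 = 4 × 0.18714925 × 0.4280 = 0.320400
Relative intensity = 0.320400 / 0.359609 × 100 = 89.10

89.10%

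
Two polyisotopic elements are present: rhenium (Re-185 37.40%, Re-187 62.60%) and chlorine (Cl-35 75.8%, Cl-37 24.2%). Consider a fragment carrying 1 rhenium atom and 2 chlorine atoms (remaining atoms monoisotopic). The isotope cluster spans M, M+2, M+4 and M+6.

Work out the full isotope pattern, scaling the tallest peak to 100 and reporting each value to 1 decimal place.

Rhenium pattern (n=1): 0.3740 : 0.6260
Chlorine pattern (n=2): 0.574564 : 0.366872 : 0.058564
Convolve the two distributions (both contribute in 2-u steps):
  M: 0.3740×0.574564 = 0.214887
  M+2: 0.3740×0.366872 + 0.6260×0.574564 = 0.496887
  M+4: 0.3740×0.058564 + 0.6260×0.366872 = 0.251565
  M+6: 0.6260×0.058564 = 0.036661
Scale to base peak (0.496887) = 100: 43.2 : 100.0 : 50.6 : 7.4

43.2 : 100.0 : 50.6 : 7.4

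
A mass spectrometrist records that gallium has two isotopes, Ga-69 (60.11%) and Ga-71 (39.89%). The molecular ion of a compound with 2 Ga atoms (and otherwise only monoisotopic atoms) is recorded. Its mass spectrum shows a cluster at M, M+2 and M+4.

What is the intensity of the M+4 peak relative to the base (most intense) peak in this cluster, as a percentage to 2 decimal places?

Term probabilities: M 0.3613, M+2 0.4796, M+4 0.1591. Base peak = M+2.
P(M+2) = C(2,1) × 0.6011^1 × 0.3989^1 = 2 × 0.6011 × 0.3989 = 0.479558 (base)
P(M+4) = C(2,2) × 0.6011^0 × 0.3989^2 = 1 × 1.0000 × 0.15912121 = 0.159121
Relative intensity = 0.159121 / 0.479558 × 100 = 33.18

33.18%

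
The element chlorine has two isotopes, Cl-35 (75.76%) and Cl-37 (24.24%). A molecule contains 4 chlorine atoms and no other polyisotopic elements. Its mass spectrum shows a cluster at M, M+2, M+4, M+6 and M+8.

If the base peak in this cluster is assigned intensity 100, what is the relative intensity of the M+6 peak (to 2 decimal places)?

Term probabilities: M 0.3294, M+2 0.4216, M+4 0.2023, M+6 0.0432, M+8 0.0035. Base peak = M+2.
P(M+2) = C(4,1) × 0.7576^3 × 0.2424^1 = 4 × 0.4348304 × 0.2424 = 0.421612 (base)
P(M+6) = C(4,3) × 0.7576^1 × 0.2424^3 = 4 × 0.7576 × 0.01424288 = 0.043162
Relative intensity = 0.043162 / 0.421612 × 100 = 10.24

10.24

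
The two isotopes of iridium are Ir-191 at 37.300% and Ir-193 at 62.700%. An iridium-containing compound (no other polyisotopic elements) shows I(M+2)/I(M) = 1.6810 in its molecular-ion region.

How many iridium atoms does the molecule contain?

The M+2/M ratio from n Ir atoms is n · q/p = n · 0.62700/0.37300.
n = 1.6810 × 0.37300/0.62700 = 1.00 ≈ 1

1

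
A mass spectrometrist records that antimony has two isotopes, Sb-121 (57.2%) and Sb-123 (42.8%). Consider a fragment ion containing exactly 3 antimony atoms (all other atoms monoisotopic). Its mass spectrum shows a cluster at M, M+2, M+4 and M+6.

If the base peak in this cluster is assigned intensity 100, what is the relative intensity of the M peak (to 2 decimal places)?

44.55

(0.572 + 0.428)^3 gives M 0.1871, M+2 0.4201, M+4 0.3143, M+6 0.0784; the largest is M+2.
P(M+2) = C(3,1) × 0.572^2 × 0.428^1 = 3 × 0.327184 × 0.4280 = 0.420104 (base)
P(M) = C(3,0) × 0.572^3 × 0.428^0 = 1 × 0.18714925 × 1.0000 = 0.187149
Relative intensity = 0.187149 / 0.420104 × 100 = 44.55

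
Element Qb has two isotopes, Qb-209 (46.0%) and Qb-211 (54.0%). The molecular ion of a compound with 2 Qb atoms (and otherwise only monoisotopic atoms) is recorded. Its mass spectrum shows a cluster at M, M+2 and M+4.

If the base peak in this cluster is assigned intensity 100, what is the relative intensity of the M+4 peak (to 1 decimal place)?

(0.460 + 0.540)^2 gives M 0.2116, M+2 0.4968, M+4 0.2916; the largest is M+2.
P(M+2) = C(2,1) × 0.460^1 × 0.540^1 = 2 × 0.4600 × 0.5400 = 0.496800 (base)
P(M+4) = C(2,2) × 0.460^0 × 0.540^2 = 1 × 1.0000 × 0.2916 = 0.291600
Relative intensity = 0.291600 / 0.496800 × 100 = 58.7

58.7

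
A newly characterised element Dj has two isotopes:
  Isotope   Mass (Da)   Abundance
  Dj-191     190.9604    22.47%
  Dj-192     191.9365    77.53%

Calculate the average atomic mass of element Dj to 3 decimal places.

Average mass = Σ (abundance × isotope mass) = 0.2247 × 190.9604 + 0.7753 × 191.9365
= 42.90880 + 148.80837 = 191.71717 Da

191.717 Da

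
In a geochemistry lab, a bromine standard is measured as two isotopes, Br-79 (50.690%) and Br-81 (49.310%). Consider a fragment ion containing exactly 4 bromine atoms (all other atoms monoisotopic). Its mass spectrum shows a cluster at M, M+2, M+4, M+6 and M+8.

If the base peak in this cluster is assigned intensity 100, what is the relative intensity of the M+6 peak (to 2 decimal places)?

64.85

Binomial terms of (0.50690 + 0.49310)^4: M 0.0660, M+2 0.2569, M+4 0.3749, M+6 0.2431, M+8 0.0591 → M+4 is the base peak.
P(M+4) = C(4,2) × 0.50690^2 × 0.49310^2 = 6 × 0.25694761 × 0.24314761 = 0.374857 (base)
P(M+6) = C(4,3) × 0.50690^1 × 0.49310^3 = 4 × 0.5069 × 0.11989609 = 0.243101
Relative intensity = 0.243101 / 0.374857 × 100 = 64.85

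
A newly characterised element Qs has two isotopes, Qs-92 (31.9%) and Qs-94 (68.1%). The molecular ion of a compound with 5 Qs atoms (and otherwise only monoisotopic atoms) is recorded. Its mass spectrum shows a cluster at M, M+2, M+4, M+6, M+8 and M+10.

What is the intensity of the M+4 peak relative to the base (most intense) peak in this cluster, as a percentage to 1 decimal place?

43.9%

(0.319 + 0.681)^5 gives M 0.0033, M+2 0.0353, M+4 0.1505, M+6 0.3214, M+8 0.3430, M+10 0.1465; the largest is M+8.
P(M+8) = C(5,4) × 0.319^1 × 0.681^4 = 5 × 0.3190 × 0.21507427 = 0.343043 (base)
P(M+4) = C(5,2) × 0.319^3 × 0.681^2 = 10 × 0.03246176 × 0.463761 = 0.150545
Relative intensity = 0.150545 / 0.343043 × 100 = 43.9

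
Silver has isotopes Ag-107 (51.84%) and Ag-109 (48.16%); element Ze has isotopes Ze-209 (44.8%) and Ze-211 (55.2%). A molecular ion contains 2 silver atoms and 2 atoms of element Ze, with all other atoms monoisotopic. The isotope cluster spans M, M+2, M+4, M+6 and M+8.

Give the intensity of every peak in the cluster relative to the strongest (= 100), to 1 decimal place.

14.4 : 62.1 : 100.0 : 71.1 : 18.8

Silver pattern (n=2): 0.26873856 : 0.49932288 : 0.23193856
Element Ze pattern (n=2): 0.200704 : 0.494592 : 0.304704
Convolve the two distributions (both contribute in 2-u steps):
  M: 0.26873856×0.200704 = 0.053937
  M+2: 0.26873856×0.494592 + 0.49932288×0.200704 = 0.233132
  M+4: 0.26873856×0.304704 + 0.49932288×0.494592 + 0.23193856×0.200704 = 0.375398
  M+6: 0.49932288×0.304704 + 0.23193856×0.494592 = 0.266861
  M+8: 0.23193856×0.304704 = 0.070673
Scale to base peak (0.375398) = 100: 14.4 : 62.1 : 100.0 : 71.1 : 18.8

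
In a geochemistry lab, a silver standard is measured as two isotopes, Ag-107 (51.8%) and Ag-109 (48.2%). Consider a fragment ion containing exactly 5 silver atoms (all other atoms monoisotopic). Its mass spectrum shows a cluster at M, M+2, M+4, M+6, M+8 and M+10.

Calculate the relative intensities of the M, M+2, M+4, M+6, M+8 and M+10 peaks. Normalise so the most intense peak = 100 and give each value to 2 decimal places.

11.55 : 53.73 : 100.00 : 93.05 : 43.29 : 8.06

Each Ag atom is independently Ag-107 (p = 0.518) or Ag-109 (q = 0.482); the cluster is the binomial expansion (p + q)^5.
P(M) = 0.518^5 = 0.037295
P(M+2) = 5 × 0.518^4 × 0.482^1 = 0.173515
P(M+4) = 10 × 0.518^3 × 0.482^2 = 0.322911
P(M+6) = 10 × 0.518^2 × 0.482^3 = 0.300470
P(M+8) = 5 × 0.518^1 × 0.482^4 = 0.139794
P(M+10) = 0.482^5 = 0.026016
The M+4 peak is largest (0.322911); scaling to 100 gives 11.55 : 53.73 : 100.00 : 93.05 : 43.29 : 8.06.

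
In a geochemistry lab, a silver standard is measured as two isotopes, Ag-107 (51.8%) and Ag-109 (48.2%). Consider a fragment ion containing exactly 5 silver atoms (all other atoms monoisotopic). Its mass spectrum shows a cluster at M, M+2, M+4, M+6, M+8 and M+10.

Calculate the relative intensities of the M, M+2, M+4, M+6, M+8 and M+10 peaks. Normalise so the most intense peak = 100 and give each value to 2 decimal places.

11.55 : 53.73 : 100.00 : 93.05 : 43.29 : 8.06

Expanding (0.518 + 0.482)^5:
P(M) = 0.518^5 = 0.037295
P(M+2) = 5 × 0.518^4 × 0.482^1 = 0.173515
P(M+4) = 10 × 0.518^3 × 0.482^2 = 0.322911
P(M+6) = 10 × 0.518^2 × 0.482^3 = 0.300470
P(M+8) = 5 × 0.518^1 × 0.482^4 = 0.139794
P(M+10) = 0.482^5 = 0.026016
The M+4 peak is largest (0.322911); scaling to 100 gives 11.55 : 53.73 : 100.00 : 93.05 : 43.29 : 8.06.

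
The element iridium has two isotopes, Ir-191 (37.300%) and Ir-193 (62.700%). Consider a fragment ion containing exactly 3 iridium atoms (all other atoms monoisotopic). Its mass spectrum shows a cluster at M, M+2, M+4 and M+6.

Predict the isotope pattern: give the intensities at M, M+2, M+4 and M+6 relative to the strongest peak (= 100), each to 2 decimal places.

Expanding (0.37300 + 0.62700)^3:
P(M) = 0.37300^3 = 0.051895
P(M+2) = 3 × 0.37300^2 × 0.62700^1 = 0.261702
P(M+4) = 3 × 0.37300^1 × 0.62700^2 = 0.439911
P(M+6) = 0.62700^3 = 0.246492
The M+4 peak is largest (0.439911); scaling to 100 gives 11.80 : 59.49 : 100.00 : 56.03.

11.80 : 59.49 : 100.00 : 56.03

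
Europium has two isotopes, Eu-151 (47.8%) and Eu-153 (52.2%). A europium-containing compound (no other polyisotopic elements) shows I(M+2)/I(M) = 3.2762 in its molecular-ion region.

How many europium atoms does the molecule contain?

3

The M+2/M ratio from n Eu atoms is n · q/p = n · 0.522/0.478.
n = 3.2762 × 0.478/0.522 = 3.00 ≈ 3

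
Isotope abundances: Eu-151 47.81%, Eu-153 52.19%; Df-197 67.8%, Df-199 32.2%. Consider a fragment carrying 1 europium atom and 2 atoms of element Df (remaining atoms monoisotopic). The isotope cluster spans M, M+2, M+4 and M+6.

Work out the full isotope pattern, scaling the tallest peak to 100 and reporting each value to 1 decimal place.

49.0 : 100.0 : 61.8 : 12.1

Europium pattern (n=1): 0.4781 : 0.5219
Element Df pattern (n=2): 0.459684 : 0.436632 : 0.103684
Convolve the two distributions (both contribute in 2-u steps):
  M: 0.4781×0.459684 = 0.219775
  M+2: 0.4781×0.436632 + 0.5219×0.459684 = 0.448663
  M+4: 0.4781×0.103684 + 0.5219×0.436632 = 0.277450
  M+6: 0.5219×0.103684 = 0.054113
Scale to base peak (0.448663) = 100: 49.0 : 100.0 : 61.8 : 12.1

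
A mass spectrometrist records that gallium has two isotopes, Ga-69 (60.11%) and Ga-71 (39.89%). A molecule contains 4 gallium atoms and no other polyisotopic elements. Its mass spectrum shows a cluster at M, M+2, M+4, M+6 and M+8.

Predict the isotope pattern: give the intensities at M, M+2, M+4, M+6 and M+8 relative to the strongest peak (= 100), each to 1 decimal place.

Each Ga atom is independently Ga-69 (p = 0.6011) or Ga-71 (q = 0.3989); the cluster is the binomial expansion (p + q)^4.
P(M) = 0.6011^4 = 0.130553
P(M+2) = 4 × 0.6011^3 × 0.3989^1 = 0.346549
P(M+4) = 6 × 0.6011^2 × 0.3989^2 = 0.344963
P(M+6) = 4 × 0.6011^1 × 0.3989^3 = 0.152616
P(M+8) = 0.3989^4 = 0.025320
The M+2 peak is largest (0.346549); scaling to 100 gives 37.7 : 100.0 : 99.5 : 44.0 : 7.3.

37.7 : 100.0 : 99.5 : 44.0 : 7.3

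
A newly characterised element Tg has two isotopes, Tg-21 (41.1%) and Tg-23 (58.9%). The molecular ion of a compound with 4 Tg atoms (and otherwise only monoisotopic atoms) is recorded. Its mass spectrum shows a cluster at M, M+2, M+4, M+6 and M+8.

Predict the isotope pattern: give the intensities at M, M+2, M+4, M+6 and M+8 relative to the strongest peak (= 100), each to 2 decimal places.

8.12 : 46.52 : 100.00 : 95.54 : 34.23

Each Tg atom is independently Tg-21 (p = 0.411) or Tg-23 (q = 0.589); the cluster is the binomial expansion (p + q)^4.
P(M) = 0.411^4 = 0.028534
P(M+2) = 4 × 0.411^3 × 0.589^1 = 0.163569
P(M+4) = 6 × 0.411^2 × 0.589^2 = 0.351613
P(M+6) = 4 × 0.411^1 × 0.589^3 = 0.335929
P(M+8) = 0.589^4 = 0.120354
The M+4 peak is largest (0.351613); scaling to 100 gives 8.12 : 46.52 : 100.00 : 95.54 : 34.23.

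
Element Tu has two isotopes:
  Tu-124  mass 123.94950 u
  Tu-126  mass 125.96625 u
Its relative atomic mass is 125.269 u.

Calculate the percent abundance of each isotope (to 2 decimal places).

Tu-124: 34.57%, Tu-126: 65.43%

Let x be the fractional abundance of Tu-124; then Tu-126 has abundance 1 − x.
123.94950·x + 125.96625·(1 − x) = 125.269
(123.94950 − 125.96625)·x = 125.269 − 125.96625
x = -0.69725 / -2.01675 = 0.34573 → 34.57% Tu-124, 65.43% Tu-126.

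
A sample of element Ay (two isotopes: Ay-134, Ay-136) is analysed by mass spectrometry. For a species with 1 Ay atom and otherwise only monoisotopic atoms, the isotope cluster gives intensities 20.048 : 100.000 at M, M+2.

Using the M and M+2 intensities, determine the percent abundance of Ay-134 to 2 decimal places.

16.70%

Let p = fractional abundance of Ay-134. I(M+2)/I(M) = [C(1,1)·p^0·(1−p)] / p^1 = 1·(1−p)/p = 100.000/20.048 = 4.9880
(1−p)/p = 4.9880/1 = 4.9880  ⇒  p = 1/(1 + 4.9880) = 0.1670
Ay-134: 16.70%, Ay-136: 83.30%.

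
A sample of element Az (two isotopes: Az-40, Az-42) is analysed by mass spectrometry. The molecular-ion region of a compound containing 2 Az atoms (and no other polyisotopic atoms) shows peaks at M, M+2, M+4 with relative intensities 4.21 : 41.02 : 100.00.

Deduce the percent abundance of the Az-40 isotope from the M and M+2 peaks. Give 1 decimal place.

17.0%

If p is the fraction of Az that is Az-40, then I(M+2)/I(M) = [C(2,1)·p^1·(1−p)] / p^2 = 2·(1−p)/p = 41.02/4.21 = 9.7435
(1−p)/p = 9.7435/2 = 4.8717  ⇒  p = 1/(1 + 4.8717) = 0.1703
Az-40: 17.0%, Az-42: 83.0%.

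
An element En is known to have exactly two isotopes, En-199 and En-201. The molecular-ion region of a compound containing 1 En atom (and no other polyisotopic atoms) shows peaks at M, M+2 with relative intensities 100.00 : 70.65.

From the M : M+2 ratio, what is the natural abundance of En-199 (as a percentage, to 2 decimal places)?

58.60%

If p is the fraction of En that is En-199, then I(M+2)/I(M) = [C(1,1)·p^0·(1−p)] / p^1 = 1·(1−p)/p = 70.65/100.00 = 0.7065
(1−p)/p = 0.7065/1 = 0.7065  ⇒  p = 1/(1 + 0.7065) = 0.5860
En-199: 58.60%, En-201: 41.40%.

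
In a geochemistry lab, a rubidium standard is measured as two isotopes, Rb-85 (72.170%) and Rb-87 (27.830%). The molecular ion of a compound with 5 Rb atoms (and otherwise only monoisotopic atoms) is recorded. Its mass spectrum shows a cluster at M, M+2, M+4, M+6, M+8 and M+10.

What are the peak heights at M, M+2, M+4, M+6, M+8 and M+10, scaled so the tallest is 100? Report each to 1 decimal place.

Expanding (0.72170 + 0.27830)^5:
P(M) = 0.72170^5 = 0.195787
P(M+2) = 5 × 0.72170^4 × 0.27830^1 = 0.377494
P(M+4) = 10 × 0.72170^3 × 0.27830^2 = 0.291136
P(M+6) = 10 × 0.72170^2 × 0.27830^3 = 0.112267
P(M+8) = 5 × 0.72170^1 × 0.27830^4 = 0.021646
P(M+10) = 0.27830^5 = 0.001669
The M+2 peak is largest (0.377494); scaling to 100 gives 51.9 : 100.0 : 77.1 : 29.7 : 5.7 : 0.4.

51.9 : 100.0 : 77.1 : 29.7 : 5.7 : 0.4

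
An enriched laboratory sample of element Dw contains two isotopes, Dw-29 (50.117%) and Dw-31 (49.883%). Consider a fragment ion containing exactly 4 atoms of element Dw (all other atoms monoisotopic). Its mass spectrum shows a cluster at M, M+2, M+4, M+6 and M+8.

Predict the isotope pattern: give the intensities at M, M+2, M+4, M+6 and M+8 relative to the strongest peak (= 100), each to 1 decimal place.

16.8 : 67.0 : 100.0 : 66.4 : 16.5

Expanding (0.50117 + 0.49883)^4:
P(M) = 0.50117^4 = 0.063087
P(M+2) = 4 × 0.50117^3 × 0.49883^1 = 0.251170
P(M+4) = 6 × 0.50117^2 × 0.49883^2 = 0.374996
P(M+6) = 4 × 0.50117^1 × 0.49883^3 = 0.248830
P(M+8) = 0.49883^4 = 0.061917
The M+4 peak is largest (0.374996); scaling to 100 gives 16.8 : 67.0 : 100.0 : 66.4 : 16.5.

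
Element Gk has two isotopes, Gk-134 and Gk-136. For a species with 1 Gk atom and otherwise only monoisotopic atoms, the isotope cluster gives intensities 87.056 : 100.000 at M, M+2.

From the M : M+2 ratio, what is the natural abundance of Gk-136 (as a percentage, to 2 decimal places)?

Let p = fractional abundance of Gk-134. I(M+2)/I(M) = [C(1,1)·p^0·(1−p)] / p^1 = 1·(1−p)/p = 100.000/87.056 = 1.1487
(1−p)/p = 1.1487/1 = 1.1487  ⇒  p = 1/(1 + 1.1487) = 0.4654
Gk-134: 46.54%, Gk-136: 53.46%.

53.46%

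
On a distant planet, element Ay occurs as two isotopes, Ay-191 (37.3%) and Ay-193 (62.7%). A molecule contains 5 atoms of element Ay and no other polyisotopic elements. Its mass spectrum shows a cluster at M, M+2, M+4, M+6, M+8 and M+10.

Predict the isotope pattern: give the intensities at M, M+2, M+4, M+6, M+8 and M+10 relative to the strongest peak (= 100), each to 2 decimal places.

Expanding (0.373 + 0.627)^5:
P(M) = 0.373^5 = 0.007220
P(M+2) = 5 × 0.373^4 × 0.627^1 = 0.060684
P(M+4) = 10 × 0.373^3 × 0.627^2 = 0.204015
P(M+6) = 10 × 0.373^2 × 0.627^3 = 0.342942
P(M+8) = 5 × 0.373^1 × 0.627^4 = 0.288237
P(M+10) = 0.627^5 = 0.096903
The M+6 peak is largest (0.342942); scaling to 100 gives 2.11 : 17.70 : 59.49 : 100.00 : 84.05 : 28.26.

2.11 : 17.70 : 59.49 : 100.00 : 84.05 : 28.26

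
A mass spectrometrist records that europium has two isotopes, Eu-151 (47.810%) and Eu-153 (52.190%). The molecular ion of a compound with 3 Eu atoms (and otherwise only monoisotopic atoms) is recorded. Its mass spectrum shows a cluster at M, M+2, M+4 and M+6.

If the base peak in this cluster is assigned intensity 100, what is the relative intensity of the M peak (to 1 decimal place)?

28.0

Binomial terms of (0.47810 + 0.52190)^3: M 0.1093, M+2 0.3579, M+4 0.3907, M+6 0.1422 → M+4 is the base peak.
P(M+4) = C(3,2) × 0.47810^1 × 0.52190^2 = 3 × 0.4781 × 0.27237961 = 0.390674 (base)
P(M) = C(3,0) × 0.47810^3 × 0.52190^0 = 1 × 0.10928391 × 1.0000 = 0.109284
Relative intensity = 0.109284 / 0.390674 × 100 = 28.0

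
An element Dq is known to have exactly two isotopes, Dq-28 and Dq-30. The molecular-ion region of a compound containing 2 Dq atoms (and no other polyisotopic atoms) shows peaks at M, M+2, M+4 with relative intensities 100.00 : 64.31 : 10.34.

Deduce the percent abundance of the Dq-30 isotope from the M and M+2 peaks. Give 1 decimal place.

If p is the fraction of Dq that is Dq-28, then I(M+2)/I(M) = [C(2,1)·p^1·(1−p)] / p^2 = 2·(1−p)/p = 64.31/100.00 = 0.6431
(1−p)/p = 0.6431/2 = 0.3216  ⇒  p = 1/(1 + 0.3216) = 0.7567
Dq-28: 75.7%, Dq-30: 24.3%.

24.3%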